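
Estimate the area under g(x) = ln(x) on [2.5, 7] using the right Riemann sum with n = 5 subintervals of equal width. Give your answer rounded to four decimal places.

7.2767

Δx = (7 − 2.5)/5 = 0.9.
Right endpoints: 3.4, 4.3, 5.2, 6.1, 7.
g(3.4) ≈ 1.2238, g(4.3) ≈ 1.4586, g(5.2) ≈ 1.6487, g(6.1) ≈ 1.8083, g(7) ≈ 1.9459.
Sum = Δx · [g(3.4) + g(4.3) + g(5.2) + g(6.1) + g(7)].
Sum ≈ 7.2767.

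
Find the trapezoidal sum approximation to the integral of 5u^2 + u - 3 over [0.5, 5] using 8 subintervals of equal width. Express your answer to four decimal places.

Δu = (5 − 0.5)/8 = 0.5625.
f(0.5) = -1.25, f(1.0625) = 3.70703125, f(1.625) = 11.828125, f(2.1875) = 23.11328125, f(2.75) = 37.5625, f(3.3125) = 55.17578125, f(3.875) = 75.953125, f(4.4375) = 99.89453125, f(5) = 127.
T_8 = (Δu/2)·[f(u_0) + 2f(u_1) + ... + 2f(u_{7}) + f(u_8)].
Sum ≈ 208.1865.

208.1865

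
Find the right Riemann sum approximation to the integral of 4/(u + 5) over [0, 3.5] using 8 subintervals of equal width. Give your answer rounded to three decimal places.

Δu = (3.5 − 0)/8 = 0.4375.
Right endpoints: 0.4375, 0.875, 1.3125, 1.75, 2.1875, 2.625, 3.0625, 3.5.
f(0.4375) = 64/87, f(0.875) = 32/47, f(1.3125) = 64/101, f(1.75) = 16/27, f(2.1875) = 64/115, f(2.625) = 32/61, f(3.0625) = 64/129, f(3.5) = 8/17.
Sum = Δu · [f(0.4375) + f(0.875) + f(1.3125) + ...].
Sum ≈ 2.052.

2.052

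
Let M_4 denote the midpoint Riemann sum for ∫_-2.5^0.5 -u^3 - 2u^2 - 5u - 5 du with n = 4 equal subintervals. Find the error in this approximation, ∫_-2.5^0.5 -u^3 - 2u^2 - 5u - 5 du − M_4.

0.140625

Exact integral: ∫_-2.5^0.5 f(u) du = -0.75.
M_4 = -0.890625.
Error = -0.75 − (-0.890625) = 0.140625.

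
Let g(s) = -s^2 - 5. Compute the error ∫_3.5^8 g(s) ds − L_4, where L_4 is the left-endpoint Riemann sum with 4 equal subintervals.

-28.16015625

Exact integral: ∫_3.5^8 g(s) ds = -178.875.
L_4 = -150.71484375.
Error = -178.875 − (-150.71484375) = -28.16015625.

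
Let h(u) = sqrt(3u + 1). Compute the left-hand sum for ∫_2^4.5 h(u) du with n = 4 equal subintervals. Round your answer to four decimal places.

Δu = (4.5 − 2)/4 = 0.625.
Left endpoints: 2, 2.625, 3.25, 3.875.
h(2) ≈ 2.6458, h(2.625) ≈ 2.9791, h(3.25) ≈ 3.2787, h(3.875) ≈ 3.5532.
Sum = Δu · [h(2) + h(2.625) + h(3.25) + h(3.875)].
Sum ≈ 7.7855.

7.7855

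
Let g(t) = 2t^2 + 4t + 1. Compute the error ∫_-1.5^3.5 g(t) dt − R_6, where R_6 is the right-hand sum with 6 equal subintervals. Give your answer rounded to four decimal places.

-17.8241

Exact integral: ∫_-1.5^3.5 g(t) dt ≈ 55.833333.
R_6 ≈ 73.657407.
Error ≈ 55.833333 − 73.657407 ≈ -17.8241.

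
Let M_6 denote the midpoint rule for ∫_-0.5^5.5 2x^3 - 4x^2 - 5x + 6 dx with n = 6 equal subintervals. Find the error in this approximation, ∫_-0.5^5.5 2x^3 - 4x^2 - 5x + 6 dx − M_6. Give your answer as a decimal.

5.5

Exact integral: ∫_-0.5^5.5 f(x) dx = 196.5.
M_6 = 191.
Error = 196.5 − 191 = 5.5.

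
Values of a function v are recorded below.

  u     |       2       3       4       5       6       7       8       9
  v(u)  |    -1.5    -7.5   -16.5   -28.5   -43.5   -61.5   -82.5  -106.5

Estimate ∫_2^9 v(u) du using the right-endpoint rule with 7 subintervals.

Δu = 1.
Sum = 1·[(-7.5) + (-16.5) + (-28.5) + (-43.5) + (-61.5) + (-82.5) + (-106.5)] = -346.5.

-346.5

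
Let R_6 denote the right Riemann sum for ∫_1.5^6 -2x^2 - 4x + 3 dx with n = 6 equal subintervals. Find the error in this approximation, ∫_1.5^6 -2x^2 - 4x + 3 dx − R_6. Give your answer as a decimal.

32.90625

Exact integral: ∫_1.5^6 f(x) dx = -195.75.
R_6 = -228.65625.
Error = -195.75 − (-228.65625) = 32.90625.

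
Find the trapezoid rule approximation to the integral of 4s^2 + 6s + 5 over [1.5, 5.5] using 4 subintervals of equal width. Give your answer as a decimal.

324

Δs = (5.5 − 1.5)/4 = 1.
f(1.5) = 23, f(2.5) = 45, f(3.5) = 75, f(4.5) = 113, f(5.5) = 159.
T_4 = (Δs/2)·[f(s_0) + 2f(s_1) + 2f(s_2) + 2f(s_3) + f(s_4)].
Sum = 324.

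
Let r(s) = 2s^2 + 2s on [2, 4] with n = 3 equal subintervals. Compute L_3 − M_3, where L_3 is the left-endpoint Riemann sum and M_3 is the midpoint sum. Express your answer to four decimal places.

L_3 ≈ 40.296296.
M_3 ≈ 49.185185.
L_3 − M_3 ≈ -8.8889.

-8.8889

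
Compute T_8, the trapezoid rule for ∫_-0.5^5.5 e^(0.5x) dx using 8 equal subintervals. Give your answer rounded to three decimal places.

Δx = (5.5 − (-0.5))/8 = 0.75.
f(-0.5) ≈ 0.779, f(0.25) ≈ 1.133, f(1) ≈ 1.649, f(1.75) ≈ 2.399, f(2.5) ≈ 3.490, f(3.25) ≈ 5.078, f(4) ≈ 7.389, f(4.75) ≈ 10.751, f(5.5) ≈ 15.643.
T_8 = (Δx/2)·[f(x_0) + 2f(x_1) + ... + 2f(x_{7}) + f(x_8)].
Sum ≈ 30.075.

30.075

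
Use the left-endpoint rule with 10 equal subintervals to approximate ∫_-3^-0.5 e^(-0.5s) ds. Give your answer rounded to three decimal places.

Δs = (-0.5 − (-3))/10 = 0.25.
Left endpoints: -3, -2.75, -2.5, -2.25, -2, -1.75, -1.5, -1.25, -1, -0.75.
f(-3) ≈ 4.482, f(-2.75) ≈ 3.955, f(-2.5) ≈ 3.490, f(-2.25) ≈ 3.080, f(-2) ≈ 2.718, f(-1.75) ≈ 2.399, f(-1.5) ≈ 2.117, f(-1.25) ≈ 1.868, f(-1) ≈ 1.649, f(-0.75) ≈ 1.455.
Sum = Δs · [f(-3) + f(-2.75) + f(-2.5) + ...].
Sum ≈ 6.803.

6.803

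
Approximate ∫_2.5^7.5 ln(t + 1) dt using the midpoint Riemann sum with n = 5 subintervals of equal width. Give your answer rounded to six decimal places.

Δt = (7.5 − 2.5)/5 = 1.
Midpoints: 3, 4, 5, 6, 7.
f(3) ≈ 1.386294, f(4) ≈ 1.609438, f(5) ≈ 1.791759, f(6) ≈ 1.945910, f(7) ≈ 2.079442.
Sum = Δt · [f(3) + f(4) + f(5) + f(6) + f(7)].
Sum ≈ 8.812843.

8.812843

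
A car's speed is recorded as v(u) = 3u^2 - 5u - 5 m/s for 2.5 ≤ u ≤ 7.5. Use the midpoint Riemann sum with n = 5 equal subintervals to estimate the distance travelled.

255

Δu = (7.5 − 2.5)/5 = 1.
Midpoints: 3, 4, 5, 6, 7.
v(3) = 7, v(4) = 23, v(5) = 45, v(6) = 73, v(7) = 107.
Sum = Δu · [v(3) + v(4) + v(5) + v(6) + v(7)].
Sum = 255.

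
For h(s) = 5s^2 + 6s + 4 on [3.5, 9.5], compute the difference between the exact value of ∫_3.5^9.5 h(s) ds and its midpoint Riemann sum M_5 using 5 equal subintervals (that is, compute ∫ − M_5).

3.6

Exact integral: ∫_3.5^9.5 h(s) ds = 1615.5.
M_5 = 1611.9.
Error = 1615.5 − 1611.9 = 3.6.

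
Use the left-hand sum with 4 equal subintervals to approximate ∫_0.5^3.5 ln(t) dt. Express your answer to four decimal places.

Δt = (3.5 − 0.5)/4 = 0.75.
Left endpoints: 0.5, 1.25, 2, 2.75.
f(0.5) ≈ -0.6931, f(1.25) ≈ 0.2231, f(2) ≈ 0.6931, f(2.75) ≈ 1.0116.
Sum = Δt · [f(0.5) + f(1.25) + f(2) + f(2.75)].
Sum ≈ 0.9261.

0.9261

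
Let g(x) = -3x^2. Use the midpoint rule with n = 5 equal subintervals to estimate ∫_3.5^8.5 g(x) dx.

-570

Δx = (8.5 − 3.5)/5 = 1.
Midpoints: 4, 5, 6, 7, 8.
g(4) = -48, g(5) = -75, g(6) = -108, g(7) = -147, g(8) = -192.
Sum = Δx · [g(4) + g(5) + g(6) + g(7) + g(8)].
Sum = -570.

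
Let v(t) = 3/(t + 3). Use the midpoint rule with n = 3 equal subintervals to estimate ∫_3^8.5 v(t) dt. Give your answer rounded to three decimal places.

Δt = (8.5 − 3)/3 = 11/6.
Midpoints: 47/12, 5.75, 91/12.
v(47/12) = 36/83, v(5.75) = 12/35, v(91/12) = 36/127.
Sum = Δt · [v(47/12) + v(5.75) + v(91/12)].
Sum ≈ 1.943.

1.943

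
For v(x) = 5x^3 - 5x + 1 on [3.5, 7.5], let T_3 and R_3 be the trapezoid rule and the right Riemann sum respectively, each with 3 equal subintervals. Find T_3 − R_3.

-1250

T_3 ≈ 3759.27778.
R_3 ≈ 5009.27778.
T_3 − R_3 = -1250.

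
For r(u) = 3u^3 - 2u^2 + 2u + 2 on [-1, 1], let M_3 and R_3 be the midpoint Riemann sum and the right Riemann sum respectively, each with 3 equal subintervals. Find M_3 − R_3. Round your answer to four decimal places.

M_3 ≈ 2.814815.
R_3 ≈ 5.703704.
M_3 − R_3 ≈ -2.8889.

-2.8889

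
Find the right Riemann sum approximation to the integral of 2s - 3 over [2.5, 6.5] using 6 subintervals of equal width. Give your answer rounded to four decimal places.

26.6667

Δs = (6.5 − 2.5)/6 = 2/3.
Right endpoints: 19/6, 23/6, 4.5, 31/6, 35/6, 6.5.
f(19/6) = 10/3, f(23/6) = 14/3, f(4.5) = 6, f(31/6) = 22/3, f(35/6) = 26/3, f(6.5) = 10.
Sum = Δs · [f(19/6) + f(23/6) + f(4.5) + ...].
Sum ≈ 26.6667.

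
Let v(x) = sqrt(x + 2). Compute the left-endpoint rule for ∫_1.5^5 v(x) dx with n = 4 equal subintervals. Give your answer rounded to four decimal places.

7.6376

Δx = (5 − 1.5)/4 = 0.875.
Left endpoints: 1.5, 2.375, 3.25, 4.125.
v(1.5) ≈ 1.8708, v(2.375) ≈ 2.0917, v(3.25) ≈ 2.2913, v(4.125) ≈ 2.4749.
Sum = Δx · [v(1.5) + v(2.375) + v(3.25) + v(4.125)].
Sum ≈ 7.6376.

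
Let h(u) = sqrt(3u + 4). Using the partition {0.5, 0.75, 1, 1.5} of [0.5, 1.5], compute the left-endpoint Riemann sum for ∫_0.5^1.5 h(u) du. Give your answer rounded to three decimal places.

2.534

Subinterval widths: 0.25, 0.25, 0.5.
Left endpoints: 0.5, 0.75, 1.
h(0.5) ≈ 2.345, h(0.75) ≈ 2.500, h(1) ≈ 2.646.
Sum = Σ Δu_i · h(u_i).
Sum ≈ 2.534.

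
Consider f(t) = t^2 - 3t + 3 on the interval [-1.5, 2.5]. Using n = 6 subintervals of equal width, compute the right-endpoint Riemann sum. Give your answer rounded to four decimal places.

Δt = (2.5 − (-1.5))/6 = 2/3.
Right endpoints: -5/6, -1/6, 0.5, 7/6, 11/6, 2.5.
f(-5/6) = 223/36, f(-1/6) = 127/36, f(0.5) = 1.75, f(7/6) = 31/36, f(11/6) = 31/36, f(2.5) = 1.75.
Sum = Δt · [f(-5/6) + f(-1/6) + f(0.5) + ...].
Sum ≈ 9.9630.

9.9630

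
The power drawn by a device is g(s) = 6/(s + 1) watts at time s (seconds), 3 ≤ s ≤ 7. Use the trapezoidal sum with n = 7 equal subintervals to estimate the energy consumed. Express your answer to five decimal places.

Δs = (7 − 3)/7 = 4/7.
g(3) = 1.5, g(25/7) = 1.3125, g(29/7) = 7/6, g(33/7) = 1.05, g(37/7) = 21/22, g(41/7) = 0.875, g(45/7) = 21/26, g(7) = 0.75.
T_7 = (Δs/2)·[g(s_0) + 2g(s_1) + ... + 2g(s_{6}) + g(s_7)].
Sum ≈ 4.16652.

4.16652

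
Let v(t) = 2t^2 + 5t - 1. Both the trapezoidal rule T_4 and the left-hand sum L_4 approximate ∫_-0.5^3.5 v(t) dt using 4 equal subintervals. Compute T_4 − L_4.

22

T_4 = 56.
L_4 = 34.
T_4 − L_4 = 22.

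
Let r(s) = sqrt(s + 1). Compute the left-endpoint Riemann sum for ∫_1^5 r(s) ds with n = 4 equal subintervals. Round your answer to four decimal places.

Δs = (5 − 1)/4 = 1.
Left endpoints: 1, 2, 3, 4.
r(1) ≈ 1.4142, r(2) ≈ 1.7321, r(3) ≈ 2.0000, r(4) ≈ 2.2361.
Sum = Δs · [r(1) + r(2) + r(3) + r(4)].
Sum ≈ 7.3823.

7.3823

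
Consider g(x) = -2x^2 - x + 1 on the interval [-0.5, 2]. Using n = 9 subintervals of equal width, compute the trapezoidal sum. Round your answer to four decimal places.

Δx = (2 − (-0.5))/9 = 5/18.
g(-0.5) = 1, g(-2/9) = 91/81, g(1/18) = 76/81, g(1/3) = 4/9, g(11/18) = -29/81, g(8/9) = -119/81, g(7/6) = -26/9, g(13/9) = -374/81, g(31/18) = -539/81, g(2) = -9.
T_9 = (Δx/2)·[g(x_0) + 2g(x_1) + ... + 2g(x_{8}) + g(x_9)].
Sum ≈ -4.8560.

-4.8560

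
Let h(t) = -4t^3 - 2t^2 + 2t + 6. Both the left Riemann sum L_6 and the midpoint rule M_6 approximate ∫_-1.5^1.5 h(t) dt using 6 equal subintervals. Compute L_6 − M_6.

4.875

L_6 = 18.5.
M_6 = 13.625.
L_6 − M_6 = 4.875.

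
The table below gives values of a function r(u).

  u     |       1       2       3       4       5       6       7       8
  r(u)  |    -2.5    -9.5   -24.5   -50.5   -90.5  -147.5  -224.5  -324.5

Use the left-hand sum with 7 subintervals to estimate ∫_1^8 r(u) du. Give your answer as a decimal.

-549.5

Δu = 1.
Sum = 1·[(-2.5) + (-9.5) + (-24.5) + (-50.5) + (-90.5) + (-147.5) + (-224.5)] = -549.5.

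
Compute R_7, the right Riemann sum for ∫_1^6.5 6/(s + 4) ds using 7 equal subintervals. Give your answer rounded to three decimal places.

Δs = (6.5 − 1)/7 = 11/14.
Right endpoints: 25/14, 18/7, 47/14, 29/7, 69/14, 40/7, 6.5.
f(25/14) = 28/27, f(18/7) = 21/23, f(47/14) = 84/103, f(29/7) = 14/19, f(69/14) = 0.672, f(40/7) = 21/34, f(6.5) = 4/7.
Sum = Δs · [f(25/14) + f(18/7) + f(47/14) + ...].
Sum ≈ 4.214.

4.214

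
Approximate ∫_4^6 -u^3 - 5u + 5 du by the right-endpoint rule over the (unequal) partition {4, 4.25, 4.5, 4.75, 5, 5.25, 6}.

-340.37890625

Subinterval widths: 0.25, 0.25, 0.25, 0.25, 0.25, 0.75.
Right endpoints: 4.25, 4.5, 4.75, 5, 5.25, 6.
f(4.25) = -93.015625, f(4.5) = -108.625, f(4.75) = -125.921875, f(5) = -145, f(5.25) = -165.953125, f(6) = -241.
Sum = Σ Δu_i · f(u_i).
Sum = -340.37890625.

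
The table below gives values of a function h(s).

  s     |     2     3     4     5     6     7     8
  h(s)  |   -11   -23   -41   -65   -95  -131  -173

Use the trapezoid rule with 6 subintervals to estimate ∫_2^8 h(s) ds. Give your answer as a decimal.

Δs = 1.
T_6 = (1/2)·[(-11) + 2·(-23) + 2·(-41) + 2·(-65) + 2·(-95) + 2·(-131) + (-173)] = -447.

-447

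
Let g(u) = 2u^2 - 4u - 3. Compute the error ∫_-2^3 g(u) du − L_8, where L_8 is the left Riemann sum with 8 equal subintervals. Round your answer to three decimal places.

Exact integral: ∫_-2^3 g(u) du ≈ -1.66667.
L_8 = 2.109375.
Error ≈ -1.66667 − 2.109375 ≈ -3.776.

-3.776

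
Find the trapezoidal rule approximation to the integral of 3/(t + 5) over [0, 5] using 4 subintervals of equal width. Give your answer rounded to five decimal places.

2.09107

Δt = (5 − 0)/4 = 1.25.
f(0) = 0.6, f(1.25) = 0.48, f(2.5) = 0.4, f(3.75) = 12/35, f(5) = 0.3.
T_4 = (Δt/2)·[f(t_0) + 2f(t_1) + 2f(t_2) + 2f(t_3) + f(t_4)].
Sum ≈ 2.09107.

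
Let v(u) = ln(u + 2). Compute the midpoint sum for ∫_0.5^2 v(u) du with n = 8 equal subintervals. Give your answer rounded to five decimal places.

Δu = (2 − 0.5)/8 = 0.1875.
Midpoints: 0.59375, 0.78125, 0.96875, 1.15625, 1.34375, 1.53125, 1.71875, 1.90625.
v(0.59375) ≈ 0.95310, v(0.78125) ≈ 1.02290, v(0.96875) ≈ 1.08814, v(1.15625) ≈ 1.14938, v(1.34375) ≈ 1.20709, v(1.53125) ≈ 1.26165, v(1.71875) ≈ 1.31339, v(1.90625) ≈ 1.36258.
Sum = Δu · [v(0.59375) + v(0.78125) + v(0.96875) + ...].
Sum ≈ 1.75467.

1.75467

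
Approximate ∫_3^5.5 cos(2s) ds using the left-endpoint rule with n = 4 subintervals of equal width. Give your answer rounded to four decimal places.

Δs = (5.5 − 3)/4 = 0.625.
Left endpoints: 3, 3.625, 4.25, 4.875.
f(3) ≈ 0.9602, f(3.625) ≈ 0.5679, f(4.25) ≈ -0.6020, f(4.875) ≈ -0.9476.
Sum = Δs · [f(3) + f(3.625) + f(4.25) + f(4.875)].
Sum ≈ -0.0134.

-0.0134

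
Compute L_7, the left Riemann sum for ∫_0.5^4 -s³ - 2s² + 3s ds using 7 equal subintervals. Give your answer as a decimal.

Δs = (4 − 0.5)/7 = 0.5.
Left endpoints: 0.5, 1, 1.5, 2, 2.5, 3, 3.5.
f(0.5) = 0.875, f(1) = 0, f(1.5) = -3.375, f(2) = -10, f(2.5) = -20.625, f(3) = -36, f(3.5) = -56.875.
Sum = Δs · [f(0.5) + f(1) + f(1.5) + ...].
Sum = -63.

-63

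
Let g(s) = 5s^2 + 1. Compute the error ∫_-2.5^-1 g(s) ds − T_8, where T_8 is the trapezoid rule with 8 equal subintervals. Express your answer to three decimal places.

-0.044

Exact integral: ∫_-2.5^-1 g(s) ds = 25.875.
T_8 ≈ 25.91895.
Error ≈ 25.875 − 25.91895 ≈ -0.044.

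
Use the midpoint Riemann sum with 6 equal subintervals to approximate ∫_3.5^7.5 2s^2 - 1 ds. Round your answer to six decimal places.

248.370370

Δs = (7.5 − 3.5)/6 = 2/3.
Midpoints: 23/6, 4.5, 31/6, 35/6, 6.5, 43/6.
f(23/6) = 511/18, f(4.5) = 39.5, f(31/6) = 943/18, f(35/6) = 1207/18, f(6.5) = 83.5, f(43/6) = 1831/18.
Sum = Δs · [f(23/6) + f(4.5) + f(31/6) + ...].
Sum ≈ 248.370370.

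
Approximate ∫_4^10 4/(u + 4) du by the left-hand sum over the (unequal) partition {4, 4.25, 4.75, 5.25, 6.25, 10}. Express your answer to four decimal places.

Subinterval widths: 0.25, 0.5, 0.5, 1, 3.75.
Left endpoints: 4, 4.25, 4.75, 5.25, 6.25.
f(4) = 0.5, f(4.25) = 16/33, f(4.75) = 16/35, f(5.25) = 16/37, f(6.25) = 16/41.
Sum = Σ Δu_i · f(u_i).
Sum ≈ 2.4918.

2.4918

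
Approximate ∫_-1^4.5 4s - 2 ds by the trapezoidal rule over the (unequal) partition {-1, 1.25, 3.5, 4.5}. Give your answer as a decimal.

Subinterval widths: 2.25, 2.25, 1.
f(-1) = -6, f(1.25) = 3, f(3.5) = 12, f(4.5) = 16.
On each subinterval the trapezoid contributes (Δs_i/2)·[f(s_{i-1}) + f(s_i)].
Sum = 27.5.

27.5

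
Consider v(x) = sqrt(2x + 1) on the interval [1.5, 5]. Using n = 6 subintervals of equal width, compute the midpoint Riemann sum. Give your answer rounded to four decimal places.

9.4971

Δx = (5 − 1.5)/6 = 7/12.
Midpoints: 43/24, 2.375, 71/24, 85/24, 4.125, 113/24.
v(43/24) ≈ 2.1409, v(2.375) ≈ 2.3979, v(71/24) ≈ 2.6300, v(85/24) ≈ 2.8431, v(4.125) ≈ 3.0414, v(113/24) ≈ 3.2275.
Sum = Δx · [v(43/24) + v(2.375) + v(71/24) + ...].
Sum ≈ 9.4971.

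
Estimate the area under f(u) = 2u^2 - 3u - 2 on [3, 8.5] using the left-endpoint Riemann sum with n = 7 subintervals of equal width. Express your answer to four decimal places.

243.4592

Δu = (8.5 − 3)/7 = 11/14.
Left endpoints: 3, 53/14, 32/7, 75/14, 43/7, 97/14, 54/7.
f(3) = 7, f(53/14) = 750/49, f(32/7) = 1278/49, f(75/14) = 1927/49, f(43/7) = 2697/49, f(97/14) = 3588/49, f(54/7) = 4600/49.
Sum = Δu · [f(3) + f(53/14) + f(32/7) + ...].
Sum ≈ 243.4592.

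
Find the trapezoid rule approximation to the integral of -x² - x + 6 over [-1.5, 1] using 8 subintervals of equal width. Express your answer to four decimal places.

14.1260

Δx = (1 − (-1.5))/8 = 0.3125.
f(-1.5) = 5.25, f(-1.1875) = 5.77734375, f(-0.875) = 6.109375, f(-0.5625) = 6.24609375, f(-0.25) = 6.1875, f(0.0625) = 5.93359375, f(0.375) = 5.484375, f(0.6875) = 4.83984375, f(1) = 4.
T_8 = (Δx/2)·[f(x_0) + 2f(x_1) + ... + 2f(x_{7}) + f(x_8)].
Sum ≈ 14.1260.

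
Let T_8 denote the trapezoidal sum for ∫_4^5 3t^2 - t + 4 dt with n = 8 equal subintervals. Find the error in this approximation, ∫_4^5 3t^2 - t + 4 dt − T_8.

Exact integral: ∫_4^5 f(t) dt = 60.5.
T_8 = 60.5078125.
Error = 60.5 − 60.5078125 = -0.0078125.

-0.0078125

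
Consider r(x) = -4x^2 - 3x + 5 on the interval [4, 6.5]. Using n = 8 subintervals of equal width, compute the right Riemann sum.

-325.44921875

Δx = (6.5 − 4)/8 = 0.3125.
Right endpoints: 4.3125, 4.625, 4.9375, 5.25, 5.5625, 5.875, 6.1875, 6.5.
r(4.3125) = -82.328125, r(4.625) = -94.4375, r(4.9375) = -107.328125, r(5.25) = -121, r(5.5625) = -135.453125, r(5.875) = -150.6875, r(6.1875) = -166.703125, r(6.5) = -183.5.
Sum = Δx · [r(4.3125) + r(4.625) + r(4.9375) + ...].
Sum = -325.44921875.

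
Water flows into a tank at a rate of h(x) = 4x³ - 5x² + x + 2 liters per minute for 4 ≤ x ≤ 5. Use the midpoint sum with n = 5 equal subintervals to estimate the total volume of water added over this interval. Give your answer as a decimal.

Δx = (5 − 4)/5 = 0.2.
Midpoints: 4.1, 4.3, 4.5, 4.7, 4.9.
h(4.1) = 197.734, h(4.3) = 231.878, h(4.5) = 269.75, h(4.7) = 311.542, h(4.9) = 357.446.
Sum = Δx · [h(4.1) + h(4.3) + h(4.5) + h(4.7) + h(4.9)].
Sum = 273.67.

273.67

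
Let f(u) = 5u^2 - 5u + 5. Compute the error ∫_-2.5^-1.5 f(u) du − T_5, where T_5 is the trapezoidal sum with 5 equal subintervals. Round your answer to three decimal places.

Exact integral: ∫_-2.5^-1.5 f(u) du ≈ 35.41667.
T_5 = 35.45.
Error ≈ 35.41667 − 35.45 ≈ -0.033.

-0.033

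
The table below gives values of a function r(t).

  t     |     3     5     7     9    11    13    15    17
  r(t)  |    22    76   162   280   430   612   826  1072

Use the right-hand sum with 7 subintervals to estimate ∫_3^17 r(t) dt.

6916

Δt = 2.
Sum = 2·[76 + 162 + 280 + 430 + 612 + 826 + 1072] = 6916.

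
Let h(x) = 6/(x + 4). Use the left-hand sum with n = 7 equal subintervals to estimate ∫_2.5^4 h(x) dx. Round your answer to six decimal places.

Δx = (4 − 2.5)/7 = 3/14.
Left endpoints: 2.5, 19/7, 41/14, 22/7, 47/14, 25/7, 53/14.
h(2.5) = 12/13, h(19/7) = 42/47, h(41/14) = 84/97, h(22/7) = 0.84, h(47/14) = 84/103, h(25/7) = 42/53, h(53/14) = 84/109.
Sum = Δx · [h(2.5) + h(19/7) + h(41/14) + ...].
Sum ≈ 1.264565.

1.264565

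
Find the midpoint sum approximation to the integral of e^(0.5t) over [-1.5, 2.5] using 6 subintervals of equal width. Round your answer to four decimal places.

Δt = (2.5 − (-1.5))/6 = 2/3.
Midpoints: -7/6, -0.5, 1/6, 5/6, 1.5, 13/6.
f(-7/6) ≈ 0.5580, f(-0.5) ≈ 0.7788, f(1/6) ≈ 1.0869, f(5/6) ≈ 1.5169, f(1.5) ≈ 2.1170, f(13/6) ≈ 2.9545.
Sum = Δt · [f(-7/6) + f(-0.5) + f(1/6) + ...].
Sum ≈ 6.0081.

6.0081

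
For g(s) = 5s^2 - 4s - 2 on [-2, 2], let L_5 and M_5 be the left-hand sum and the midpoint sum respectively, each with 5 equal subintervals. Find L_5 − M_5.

9.6

L_5 = 27.2.
M_5 = 17.6.
L_5 − M_5 = 9.6.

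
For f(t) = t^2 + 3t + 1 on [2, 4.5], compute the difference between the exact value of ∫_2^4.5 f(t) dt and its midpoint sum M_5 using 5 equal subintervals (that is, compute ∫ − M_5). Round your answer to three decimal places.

Exact integral: ∫_2^4.5 f(t) dt ≈ 54.58333.
M_5 = 54.53125.
Error ≈ 54.58333 − 54.53125 ≈ 0.052.

0.052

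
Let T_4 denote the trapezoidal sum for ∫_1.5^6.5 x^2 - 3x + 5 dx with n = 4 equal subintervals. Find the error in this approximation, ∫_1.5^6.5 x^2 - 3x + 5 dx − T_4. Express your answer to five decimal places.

Exact integral: ∫_1.5^6.5 f(x) dx ≈ 55.4166667.
T_4 = 56.71875.
Error ≈ 55.4166667 − 56.71875 ≈ -1.30208.

-1.30208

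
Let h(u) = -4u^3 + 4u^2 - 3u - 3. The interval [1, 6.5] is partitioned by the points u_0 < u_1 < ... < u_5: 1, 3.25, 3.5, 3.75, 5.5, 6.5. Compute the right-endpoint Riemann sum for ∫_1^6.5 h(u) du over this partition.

-2257.8125

Subinterval widths: 2.25, 0.25, 0.25, 1.75, 1.
Right endpoints: 3.25, 3.5, 3.75, 5.5, 6.5.
h(3.25) = -107.8125, h(3.5) = -136, h(3.75) = -168.9375, h(5.5) = -564, h(6.5) = -952.
Sum = Σ Δu_i · h(u_i).
Sum = -2257.8125.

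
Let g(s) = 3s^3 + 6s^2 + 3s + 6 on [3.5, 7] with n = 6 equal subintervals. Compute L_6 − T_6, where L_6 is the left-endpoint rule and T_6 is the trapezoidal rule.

-329.984375

L_6 ≈ 2045.1636285.
T_6 ≈ 2375.1480035.
L_6 − T_6 = -329.984375.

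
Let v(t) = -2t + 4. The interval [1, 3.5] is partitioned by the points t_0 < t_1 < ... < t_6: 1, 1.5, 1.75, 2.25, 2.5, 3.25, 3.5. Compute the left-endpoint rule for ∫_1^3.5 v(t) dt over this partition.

Subinterval widths: 0.5, 0.25, 0.5, 0.25, 0.75, 0.25.
Left endpoints: 1, 1.5, 1.75, 2.25, 2.5, 3.25.
v(1) = 2, v(1.5) = 1, v(1.75) = 0.5, v(2.25) = -0.5, v(2.5) = -1, v(3.25) = -2.5.
Sum = Σ Δt_i · v(t_i).
Sum = 0.

0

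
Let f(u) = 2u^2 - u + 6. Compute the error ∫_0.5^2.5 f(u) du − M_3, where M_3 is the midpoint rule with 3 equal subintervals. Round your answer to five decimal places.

0.14815

Exact integral: ∫_0.5^2.5 f(u) du ≈ 19.3333333.
M_3 ≈ 19.1851852.
Error ≈ 19.3333333 − 19.1851852 ≈ 0.14815.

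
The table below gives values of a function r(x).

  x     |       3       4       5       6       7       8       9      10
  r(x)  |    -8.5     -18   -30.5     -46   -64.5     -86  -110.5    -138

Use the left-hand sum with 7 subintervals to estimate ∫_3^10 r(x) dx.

Δx = 1.
Sum = 1·[(-8.5) + (-18) + (-30.5) + (-46) + (-64.5) + (-86) + (-110.5)] = -364.

-364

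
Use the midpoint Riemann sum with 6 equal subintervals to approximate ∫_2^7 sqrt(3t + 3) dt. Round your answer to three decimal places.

20.133

Δt = (7 − 2)/6 = 5/6.
Midpoints: 29/12, 3.25, 49/12, 59/12, 5.75, 79/12.
f(29/12) ≈ 3.202, f(3.25) ≈ 3.571, f(49/12) ≈ 3.905, f(59/12) ≈ 4.213, f(5.75) ≈ 4.500, f(79/12) ≈ 4.770.
Sum = Δt · [f(29/12) + f(3.25) + f(49/12) + ...].
Sum ≈ 20.133.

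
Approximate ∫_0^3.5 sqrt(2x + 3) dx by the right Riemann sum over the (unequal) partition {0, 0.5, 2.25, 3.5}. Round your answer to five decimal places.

9.74542

Subinterval widths: 0.5, 1.75, 1.25.
Right endpoints: 0.5, 2.25, 3.5.
f(0.5) ≈ 2.00000, f(2.25) ≈ 2.73861, f(3.5) ≈ 3.16228.
Sum = Σ Δx_i · f(x_i).
Sum ≈ 9.74542.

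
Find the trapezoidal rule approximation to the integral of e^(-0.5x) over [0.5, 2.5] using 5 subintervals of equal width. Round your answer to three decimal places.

Δx = (2.5 − 0.5)/5 = 0.4.
f(0.5) ≈ 0.779, f(0.9) ≈ 0.638, f(1.3) ≈ 0.522, f(1.7) ≈ 0.427, f(2.1) ≈ 0.350, f(2.5) ≈ 0.287.
T_5 = (Δx/2)·[f(x_0) + 2f(x_1) + ... + 2f(x_{4}) + f(x_5)].
Sum ≈ 0.988.

0.988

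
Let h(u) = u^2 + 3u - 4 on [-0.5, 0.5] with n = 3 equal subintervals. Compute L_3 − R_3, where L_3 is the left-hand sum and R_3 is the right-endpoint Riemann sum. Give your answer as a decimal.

L_3 ≈ -4.3981481.
R_3 ≈ -3.3981481.
L_3 − R_3 = -1.

-1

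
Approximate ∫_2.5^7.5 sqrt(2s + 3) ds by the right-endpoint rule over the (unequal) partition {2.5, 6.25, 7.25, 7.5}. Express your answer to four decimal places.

20.0077

Subinterval widths: 3.75, 1, 0.25.
Right endpoints: 6.25, 7.25, 7.5.
f(6.25) ≈ 3.9370, f(7.25) ≈ 4.1833, f(7.5) ≈ 4.2426.
Sum = Σ Δs_i · f(s_i).
Sum ≈ 20.0077.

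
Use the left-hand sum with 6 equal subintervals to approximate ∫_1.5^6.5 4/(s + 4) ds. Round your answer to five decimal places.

Δs = (6.5 − 1.5)/6 = 5/6.
Left endpoints: 1.5, 7/3, 19/6, 4, 29/6, 17/3.
f(1.5) = 8/11, f(7/3) = 12/19, f(19/6) = 24/43, f(4) = 0.5, f(29/6) = 24/53, f(17/3) = 12/29.
Sum = Δs · [f(1.5) + f(7/3) + f(19/6) + ...].
Sum ≈ 2.73635.

2.73635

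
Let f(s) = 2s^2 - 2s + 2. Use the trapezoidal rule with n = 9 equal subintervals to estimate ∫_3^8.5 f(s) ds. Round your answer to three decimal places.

339.851

Δs = (8.5 − 3)/9 = 11/18.
f(3) = 14, f(65/18) = 3379/162, f(38/9) = 2366/81, f(29/6) = 703/18, f(49/9) = 4082/81, f(109/18) = 10243/162, f(20/3) = 698/9, f(131/18) = 15127/162, f(71/9) = 8966/81, f(8.5) = 129.5.
T_9 = (Δs/2)·[f(s_0) + 2f(s_1) + ... + 2f(s_{8}) + f(s_9)].
Sum ≈ 339.851.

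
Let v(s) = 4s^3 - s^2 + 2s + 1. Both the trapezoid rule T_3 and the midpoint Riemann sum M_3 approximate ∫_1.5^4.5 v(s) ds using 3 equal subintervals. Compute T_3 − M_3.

26.25

T_3 = 414.25.
M_3 = 388.
T_3 − M_3 = 26.25.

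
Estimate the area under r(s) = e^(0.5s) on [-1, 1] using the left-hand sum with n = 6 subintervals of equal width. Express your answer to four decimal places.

1.9155

Δs = (1 − (-1))/6 = 1/3.
Left endpoints: -1, -2/3, -1/3, 0, 1/3, 2/3.
r(-1) ≈ 0.6065, r(-2/3) ≈ 0.7165, r(-1/3) ≈ 0.8465, r(0) ≈ 1.0000, r(1/3) ≈ 1.1814, r(2/3) ≈ 1.3956.
Sum = Δs · [r(-1) + r(-2/3) + r(-1/3) + ...].
Sum ≈ 1.9155.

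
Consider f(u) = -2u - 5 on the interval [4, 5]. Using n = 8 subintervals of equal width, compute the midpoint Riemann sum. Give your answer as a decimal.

Δu = (5 − 4)/8 = 0.125.
Midpoints: 4.0625, 4.1875, 4.3125, 4.4375, 4.5625, 4.6875, 4.8125, 4.9375.
f(4.0625) = -13.125, f(4.1875) = -13.375, f(4.3125) = -13.625, f(4.4375) = -13.875, f(4.5625) = -14.125, f(4.6875) = -14.375, f(4.8125) = -14.625, f(4.9375) = -14.875.
Sum = Δu · [f(4.0625) + f(4.1875) + f(4.3125) + ...].
Sum = -14.

-14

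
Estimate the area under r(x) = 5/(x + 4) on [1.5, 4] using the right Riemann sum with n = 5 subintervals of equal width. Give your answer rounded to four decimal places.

Δx = (4 − 1.5)/5 = 0.5.
Right endpoints: 2, 2.5, 3, 3.5, 4.
r(2) = 5/6, r(2.5) = 10/13, r(3) = 5/7, r(3.5) = 2/3, r(4) = 0.625.
Sum = Δx · [r(2) + r(2.5) + r(3) + r(3.5) + r(4)].
Sum ≈ 1.8043.

1.8043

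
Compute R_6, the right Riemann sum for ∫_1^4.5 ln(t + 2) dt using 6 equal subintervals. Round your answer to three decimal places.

Δt = (4.5 − 1)/6 = 7/12.
Right endpoints: 19/12, 13/6, 2.75, 10/3, 47/12, 4.5.
f(19/12) ≈ 1.276, f(13/6) ≈ 1.427, f(2.75) ≈ 1.558, f(10/3) ≈ 1.674, f(47/12) ≈ 1.778, f(4.5) ≈ 1.872.
Sum = Δt · [f(19/12) + f(13/6) + f(2.75) + ...].
Sum ≈ 5.591.

5.591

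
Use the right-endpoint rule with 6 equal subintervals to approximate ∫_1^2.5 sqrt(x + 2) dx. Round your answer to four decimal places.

Δx = (2.5 − 1)/6 = 0.25.
Right endpoints: 1.25, 1.5, 1.75, 2, 2.25, 2.5.
f(1.25) ≈ 1.8028, f(1.5) ≈ 1.8708, f(1.75) ≈ 1.9365, f(2) ≈ 2.0000, f(2.25) ≈ 2.0616, f(2.5) ≈ 2.1213.
Sum = Δx · [f(1.25) + f(1.5) + f(1.75) + ...].
Sum ≈ 2.9482.

2.9482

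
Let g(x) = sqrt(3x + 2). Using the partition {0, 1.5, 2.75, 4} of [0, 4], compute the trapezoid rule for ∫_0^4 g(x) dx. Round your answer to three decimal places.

Subinterval widths: 1.5, 1.25, 1.25.
g(0) ≈ 1.414, g(1.5) ≈ 2.550, g(2.75) ≈ 3.202, g(4) ≈ 3.742.
On each subinterval the trapezoid contributes (Δx_i/2)·[g(x_{i-1}) + g(x_i)].
Sum ≈ 10.907.

10.907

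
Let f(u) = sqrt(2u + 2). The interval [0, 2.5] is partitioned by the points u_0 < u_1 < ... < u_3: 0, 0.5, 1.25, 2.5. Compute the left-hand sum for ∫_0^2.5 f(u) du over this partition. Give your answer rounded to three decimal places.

4.658

Subinterval widths: 0.5, 0.75, 1.25.
Left endpoints: 0, 0.5, 1.25.
f(0) ≈ 1.414, f(0.5) ≈ 1.732, f(1.25) ≈ 2.121.
Sum = Σ Δu_i · f(u_i).
Sum ≈ 4.658.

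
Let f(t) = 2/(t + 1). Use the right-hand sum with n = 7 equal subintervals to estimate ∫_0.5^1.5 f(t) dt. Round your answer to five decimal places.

0.98452

Δt = (1.5 − 0.5)/7 = 1/7.
Right endpoints: 9/14, 11/14, 13/14, 15/14, 17/14, 19/14, 1.5.
f(9/14) = 28/23, f(11/14) = 1.12, f(13/14) = 28/27, f(15/14) = 28/29, f(17/14) = 28/31, f(19/14) = 28/33, f(1.5) = 0.8.
Sum = Δt · [f(9/14) + f(11/14) + f(13/14) + ...].
Sum ≈ 0.98452.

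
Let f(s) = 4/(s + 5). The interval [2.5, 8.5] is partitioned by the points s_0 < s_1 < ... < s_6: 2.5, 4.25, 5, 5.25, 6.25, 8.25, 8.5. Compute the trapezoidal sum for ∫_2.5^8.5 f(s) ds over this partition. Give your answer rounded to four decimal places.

Subinterval widths: 1.75, 0.75, 0.25, 1, 2, 0.25.
f(2.5) = 8/15, f(4.25) = 16/37, f(5) = 0.4, f(5.25) = 16/41, f(6.25) = 16/45, f(8.25) = 16/53, f(8.5) = 8/27.
On each subinterval the trapezoid contributes (Δs_i/2)·[f(s_{i-1}) + f(s_i)].
Sum ≈ 2.3611.

2.3611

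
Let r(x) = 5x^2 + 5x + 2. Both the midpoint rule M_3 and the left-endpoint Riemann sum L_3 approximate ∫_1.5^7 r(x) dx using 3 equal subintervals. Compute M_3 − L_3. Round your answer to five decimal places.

216.37153

M_3 ≈ 686.2141204.
L_3 ≈ 469.8425926.
M_3 − L_3 ≈ 216.37153.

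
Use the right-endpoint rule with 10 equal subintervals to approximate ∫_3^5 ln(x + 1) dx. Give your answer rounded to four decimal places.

Δx = (5 − 3)/10 = 0.2.
Right endpoints: 3.2, 3.4, 3.6, 3.8, 4, 4.2, 4.4, 4.6, 4.8, 5.
f(3.2) ≈ 1.4351, f(3.4) ≈ 1.4816, f(3.6) ≈ 1.5261, f(3.8) ≈ 1.5686, f(4) ≈ 1.6094, f(4.2) ≈ 1.6487, f(4.4) ≈ 1.6864, f(4.6) ≈ 1.7228, f(4.8) ≈ 1.7579, f(5) ≈ 1.7918.
Sum = Δx · [f(3.2) + f(3.4) + f(3.6) + ...].
Sum ≈ 3.2456.

3.2456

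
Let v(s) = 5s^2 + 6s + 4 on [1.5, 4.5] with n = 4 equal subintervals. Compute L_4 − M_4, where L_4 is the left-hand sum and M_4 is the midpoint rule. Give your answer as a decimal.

-38.390625

L_4 = 173.15625.
M_4 = 211.546875.
L_4 − M_4 = -38.390625.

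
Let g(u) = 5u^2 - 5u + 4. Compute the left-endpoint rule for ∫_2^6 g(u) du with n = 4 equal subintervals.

Δu = (6 − 2)/4 = 1.
Left endpoints: 2, 3, 4, 5.
g(2) = 14, g(3) = 34, g(4) = 64, g(5) = 104.
Sum = Δu · [g(2) + g(3) + g(4) + g(5)].
Sum = 216.

216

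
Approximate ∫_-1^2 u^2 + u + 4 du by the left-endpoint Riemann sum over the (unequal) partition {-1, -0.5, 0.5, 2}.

Subinterval widths: 0.5, 1, 1.5.
Left endpoints: -1, -0.5, 0.5.
f(-1) = 4, f(-0.5) = 3.75, f(0.5) = 4.75.
Sum = Σ Δu_i · f(u_i).
Sum = 12.875.

12.875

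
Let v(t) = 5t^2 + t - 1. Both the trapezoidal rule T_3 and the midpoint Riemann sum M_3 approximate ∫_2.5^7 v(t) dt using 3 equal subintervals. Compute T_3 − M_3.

T_3 = 570.9375.
M_3 = 558.28125.
T_3 − M_3 = 12.65625.

12.65625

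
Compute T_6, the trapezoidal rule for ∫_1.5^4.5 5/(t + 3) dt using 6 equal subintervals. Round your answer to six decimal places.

Δt = (4.5 − 1.5)/6 = 0.5.
f(1.5) = 10/9, f(2) = 1, f(2.5) = 10/11, f(3) = 5/6, f(3.5) = 10/13, f(4) = 5/7, f(4.5) = 2/3.
T_6 = (Δt/2)·[f(t_0) + 2f(t_1) + ... + 2f(t_{5}) + f(t_6)].
Sum ≈ 2.557415.

2.557415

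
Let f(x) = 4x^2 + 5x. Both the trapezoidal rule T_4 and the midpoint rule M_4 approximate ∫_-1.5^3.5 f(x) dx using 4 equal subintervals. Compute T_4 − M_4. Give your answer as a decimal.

7.8125

T_4 = 91.875.
M_4 = 84.0625.
T_4 − M_4 = 7.8125.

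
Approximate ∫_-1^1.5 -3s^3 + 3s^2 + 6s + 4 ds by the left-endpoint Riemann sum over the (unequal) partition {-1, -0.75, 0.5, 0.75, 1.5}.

Subinterval widths: 0.25, 1.25, 0.25, 0.75.
Left endpoints: -1, -0.75, 0.5, 0.75.
f(-1) = 4, f(-0.75) = 2.453125, f(0.5) = 7.375, f(0.75) = 8.921875.
Sum = Σ Δs_i · f(s_i).
Sum = 12.6015625.

12.6015625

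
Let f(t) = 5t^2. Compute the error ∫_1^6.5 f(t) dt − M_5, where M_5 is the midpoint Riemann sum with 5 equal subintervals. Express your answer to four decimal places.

Exact integral: ∫_1^6.5 f(t) dt ≈ 456.041667.
M_5 = 453.26875.
Error ≈ 456.041667 − 453.26875 ≈ 2.7729.

2.7729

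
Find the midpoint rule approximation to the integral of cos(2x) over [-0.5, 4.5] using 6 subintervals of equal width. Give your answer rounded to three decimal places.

Δx = (4.5 − (-0.5))/6 = 5/6.
Midpoints: -1/12, 0.75, 19/12, 29/12, 3.25, 49/12.
f(-1/12) ≈ 0.986, f(0.75) ≈ 0.071, f(19/12) ≈ -1.000, f(29/12) ≈ 0.121, f(3.25) ≈ 0.977, f(49/12) ≈ -0.308.
Sum = Δx · [f(-1/12) + f(0.75) + f(19/12) + ...].
Sum ≈ 0.706.

0.706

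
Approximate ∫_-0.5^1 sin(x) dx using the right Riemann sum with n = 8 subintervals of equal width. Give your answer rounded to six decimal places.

0.460126

Δx = (1 − (-0.5))/8 = 0.1875.
Right endpoints: -0.3125, -0.125, 0.0625, 0.25, 0.4375, 0.625, 0.8125, 1.
f(-0.3125) ≈ -0.307439, f(-0.125) ≈ -0.124675, f(0.0625) ≈ 0.062459, f(0.25) ≈ 0.247404, f(0.4375) ≈ 0.423676, f(0.625) ≈ 0.585097, f(0.8125) ≈ 0.726009, f(1) ≈ 0.841471.
Sum = Δx · [f(-0.3125) + f(-0.125) + f(0.0625) + ...].
Sum ≈ 0.460126.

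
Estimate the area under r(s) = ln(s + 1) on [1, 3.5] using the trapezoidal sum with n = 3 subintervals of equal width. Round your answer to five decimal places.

Δs = (3.5 − 1)/3 = 5/6.
r(1) ≈ 0.69315, r(11/6) ≈ 1.04145, r(8/3) ≈ 1.29928, r(3.5) ≈ 1.50408.
T_3 = (Δs/2)·[r(s_0) + 2r(s_1) + 2r(s_2) + r(s_3)].
Sum ≈ 2.86612.

2.86612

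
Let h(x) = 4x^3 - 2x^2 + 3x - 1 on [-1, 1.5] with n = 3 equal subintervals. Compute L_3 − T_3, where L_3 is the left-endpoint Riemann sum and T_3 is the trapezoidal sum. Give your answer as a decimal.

-9.375

L_3 ≈ -8.564815.
T_3 ≈ 0.810185.
L_3 − T_3 = -9.375.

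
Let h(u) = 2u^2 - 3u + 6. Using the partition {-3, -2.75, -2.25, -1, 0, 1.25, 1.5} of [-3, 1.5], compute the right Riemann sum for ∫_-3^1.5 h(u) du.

46.75

Subinterval widths: 0.25, 0.5, 1.25, 1, 1.25, 0.25.
Right endpoints: -2.75, -2.25, -1, 0, 1.25, 1.5.
h(-2.75) = 29.375, h(-2.25) = 22.875, h(-1) = 11, h(0) = 6, h(1.25) = 5.375, h(1.5) = 6.
Sum = Σ Δu_i · h(u_i).
Sum = 46.75.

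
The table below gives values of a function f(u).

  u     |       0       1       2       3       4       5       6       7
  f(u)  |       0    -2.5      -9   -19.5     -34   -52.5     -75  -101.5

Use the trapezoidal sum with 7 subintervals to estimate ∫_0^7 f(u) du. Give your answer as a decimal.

-243.25

Δu = 1.
T_7 = (1/2)·[0 + 2·(-2.5) + 2·(-9) + 2·(-19.5) + 2·(-34) + 2·(-52.5) + 2·(-75) + (-101.5)] = -243.25.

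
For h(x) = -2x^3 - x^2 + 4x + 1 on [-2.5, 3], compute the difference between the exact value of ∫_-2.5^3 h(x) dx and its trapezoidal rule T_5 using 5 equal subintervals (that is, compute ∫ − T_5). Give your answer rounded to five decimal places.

Exact integral: ∫_-2.5^3 h(x) dx ≈ -24.1770833.
T_5 = -26.95.
Error ≈ -24.1770833 − (-26.95) ≈ 2.77292.

2.77292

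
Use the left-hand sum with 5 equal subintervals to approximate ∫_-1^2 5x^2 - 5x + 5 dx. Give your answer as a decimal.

23.4

Δx = (2 − (-1))/5 = 0.6.
Left endpoints: -1, -0.4, 0.2, 0.8, 1.4.
f(-1) = 15, f(-0.4) = 7.8, f(0.2) = 4.2, f(0.8) = 4.2, f(1.4) = 7.8.
Sum = Δx · [f(-1) + f(-0.4) + f(0.2) + f(0.8) + f(1.4)].
Sum = 23.4.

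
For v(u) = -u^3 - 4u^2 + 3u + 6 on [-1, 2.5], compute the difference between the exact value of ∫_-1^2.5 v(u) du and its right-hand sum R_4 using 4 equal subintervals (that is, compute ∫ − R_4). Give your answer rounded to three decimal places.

14.659

Exact integral: ∫_-1^2.5 v(u) du ≈ -2.80729.
R_4 ≈ -17.46582.
Error ≈ -2.80729 − (-17.46582) ≈ 14.659.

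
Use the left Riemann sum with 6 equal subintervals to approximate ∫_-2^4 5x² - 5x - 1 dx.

74

Δx = (4 − (-2))/6 = 1.
Left endpoints: -2, -1, 0, 1, 2, 3.
f(-2) = 29, f(-1) = 9, f(0) = -1, f(1) = -1, f(2) = 9, f(3) = 29.
Sum = Δx · [f(-2) + f(-1) + f(0) + ...].
Sum = 74.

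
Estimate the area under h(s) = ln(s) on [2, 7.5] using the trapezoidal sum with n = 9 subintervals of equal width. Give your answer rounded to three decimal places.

8.214

Δs = (7.5 − 2)/9 = 11/18.
h(2) ≈ 0.693, h(47/18) ≈ 0.960, h(29/9) ≈ 1.170, h(23/6) ≈ 1.344, h(40/9) ≈ 1.492, h(91/18) ≈ 1.620, h(17/3) ≈ 1.735, h(113/18) ≈ 1.837, h(62/9) ≈ 1.930, h(7.5) ≈ 2.015.
T_9 = (Δs/2)·[h(s_0) + 2h(s_1) + ... + 2h(s_{8}) + h(s_9)].
Sum ≈ 8.214.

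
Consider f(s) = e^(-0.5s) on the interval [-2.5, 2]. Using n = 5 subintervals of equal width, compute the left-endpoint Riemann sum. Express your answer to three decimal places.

Δs = (2 − (-2.5))/5 = 0.9.
Left endpoints: -2.5, -1.6, -0.7, 0.2, 1.1.
f(-2.5) ≈ 3.490, f(-1.6) ≈ 2.226, f(-0.7) ≈ 1.419, f(0.2) ≈ 0.905, f(1.1) ≈ 0.577.
Sum = Δs · [f(-2.5) + f(-1.6) + f(-0.7) + f(0.2) + f(1.1)].
Sum ≈ 7.755.

7.755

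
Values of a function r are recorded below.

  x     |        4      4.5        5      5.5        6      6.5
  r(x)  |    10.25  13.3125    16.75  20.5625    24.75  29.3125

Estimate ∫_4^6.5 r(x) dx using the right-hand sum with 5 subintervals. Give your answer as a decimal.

52.34375

Δx = 0.5.
Sum = 0.5·[13.3125 + 16.75 + 20.5625 + 24.75 + 29.3125] = 52.34375.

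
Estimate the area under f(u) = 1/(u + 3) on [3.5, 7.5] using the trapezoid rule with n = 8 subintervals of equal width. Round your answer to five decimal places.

Δu = (7.5 − 3.5)/8 = 0.5.
f(3.5) = 2/13, f(4) = 1/7, f(4.5) = 2/15, f(5) = 0.125, f(5.5) = 2/17, f(6) = 1/9, f(6.5) = 2/19, f(7) = 0.1, f(7.5) = 2/21.
T_8 = (Δu/2)·[f(u_0) + 2f(u_1) + ... + 2f(u_{7}) + f(u_8)].
Sum ≈ 0.47988.

0.47988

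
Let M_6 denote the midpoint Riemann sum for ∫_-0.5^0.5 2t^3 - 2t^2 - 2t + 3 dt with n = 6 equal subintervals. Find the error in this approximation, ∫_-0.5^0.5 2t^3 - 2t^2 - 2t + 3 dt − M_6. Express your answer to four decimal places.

-0.0046

Exact integral: ∫_-0.5^0.5 f(t) dt ≈ 2.833333.
M_6 ≈ 2.837963.
Error ≈ 2.833333 − 2.837963 ≈ -0.0046.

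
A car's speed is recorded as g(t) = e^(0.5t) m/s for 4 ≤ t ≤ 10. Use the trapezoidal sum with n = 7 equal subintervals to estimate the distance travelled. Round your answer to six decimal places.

286.352112

Δt = (10 − 4)/7 = 6/7.
g(4) ≈ 7.389056, g(34/7) ≈ 11.342667, g(40/7) ≈ 17.411708, g(46/7) ≈ 26.728069, g(52/7) ≈ 41.029270, g(58/7) ≈ 62.982515, g(64/7) ≈ 96.682128, g(10) ≈ 148.413159.
T_7 = (Δt/2)·[g(t_0) + 2g(t_1) + ... + 2g(t_{6}) + g(t_7)].
Sum ≈ 286.352112.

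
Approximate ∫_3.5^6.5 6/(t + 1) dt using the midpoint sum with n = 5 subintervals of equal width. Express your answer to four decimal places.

Δt = (6.5 − 3.5)/5 = 0.6.
Midpoints: 3.8, 4.4, 5, 5.6, 6.2.
f(3.8) = 1.25, f(4.4) = 10/9, f(5) = 1, f(5.6) = 10/11, f(6.2) = 5/6.
Sum = Δt · [f(3.8) + f(4.4) + f(5) + f(5.6) + f(6.2)].
Sum ≈ 3.0621.

3.0621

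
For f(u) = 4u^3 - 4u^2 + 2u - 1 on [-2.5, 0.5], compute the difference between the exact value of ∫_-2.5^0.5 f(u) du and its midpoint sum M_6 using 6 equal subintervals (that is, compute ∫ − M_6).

Exact integral: ∫_-2.5^0.5 f(u) du = -69.
M_6 = -68.
Error = -69 − (-68) = -1.

-1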